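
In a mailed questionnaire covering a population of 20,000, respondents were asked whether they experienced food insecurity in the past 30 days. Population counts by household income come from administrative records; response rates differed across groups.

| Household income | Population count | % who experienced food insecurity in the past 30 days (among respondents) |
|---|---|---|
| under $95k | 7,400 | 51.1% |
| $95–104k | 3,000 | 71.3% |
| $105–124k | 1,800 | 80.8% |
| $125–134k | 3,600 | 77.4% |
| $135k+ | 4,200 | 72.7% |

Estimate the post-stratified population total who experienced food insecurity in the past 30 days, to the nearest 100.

Apply each group's respondent rate to its population count:
  under $95k: 7,400 × 51.1% = 3781.4
  $95–104k: 3,000 × 71.3% = 2139
  $105–124k: 1,800 × 80.8% = 1454.4
  $125–134k: 3,600 × 77.4% = 2786.4
  $135k+: 4,200 × 72.7% = 3053.4
Estimated total = 13214.6 → 13,200.

13,200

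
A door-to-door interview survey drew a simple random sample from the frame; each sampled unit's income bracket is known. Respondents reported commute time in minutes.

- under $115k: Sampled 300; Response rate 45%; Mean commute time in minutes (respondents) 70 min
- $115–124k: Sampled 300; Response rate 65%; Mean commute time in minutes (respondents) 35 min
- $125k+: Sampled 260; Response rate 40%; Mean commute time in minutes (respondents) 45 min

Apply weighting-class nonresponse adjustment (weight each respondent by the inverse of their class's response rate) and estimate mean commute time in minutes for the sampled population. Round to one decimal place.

Each respondent's weight = sampled/responded in their class; summing within a class gives n_sampled, so:
  under $115k: 300 × 70 = 21,000
  $115–124k: 300 × 35 = 10,500
  $125k+: 260 × 45 = 11,700
Adjusted estimate = 43,200 / 860 = 50.2326 → 50.2.

50.2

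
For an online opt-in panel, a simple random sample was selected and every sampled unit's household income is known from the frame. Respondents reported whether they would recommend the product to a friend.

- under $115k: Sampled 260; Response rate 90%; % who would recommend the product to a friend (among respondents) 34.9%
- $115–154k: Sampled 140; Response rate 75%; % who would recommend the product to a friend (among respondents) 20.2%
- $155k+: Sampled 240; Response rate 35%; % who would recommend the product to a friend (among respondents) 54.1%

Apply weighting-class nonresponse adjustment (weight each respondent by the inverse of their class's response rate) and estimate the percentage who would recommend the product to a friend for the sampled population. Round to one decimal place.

Inverse-response-rate weighting restores each class to its sampled count, so class totals weight by n_sampled:
  under $115k: 260 × 34.9 = 9074
  $115–154k: 140 × 20.2 = 2828
  $155k+: 240 × 54.1 = 12,984
Adjusted estimate = 24,886 / 640 = 38.8844 → 38.9%.

38.9%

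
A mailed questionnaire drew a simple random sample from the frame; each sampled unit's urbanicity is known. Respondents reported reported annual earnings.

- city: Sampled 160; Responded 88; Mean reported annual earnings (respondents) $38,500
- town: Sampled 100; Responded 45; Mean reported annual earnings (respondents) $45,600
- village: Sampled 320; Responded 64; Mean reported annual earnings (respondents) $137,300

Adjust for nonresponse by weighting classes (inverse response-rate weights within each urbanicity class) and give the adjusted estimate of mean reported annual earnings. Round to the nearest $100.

Response rates by class: city 88/160 = 55%, town 45/100 = 45%, village 64/320 = 20%.
With weight = n_sampled/n_responded per class, the weighted class total is n_sampled:
  city: 160 × 38,500 = 6,160,000
  town: 100 × 45,600 = 4,560,000
  village: 320 × 137,300 = 43,936,000
Adjusted estimate = 54,656,000 / 580 = 94234.5 → $94,200.

$94,200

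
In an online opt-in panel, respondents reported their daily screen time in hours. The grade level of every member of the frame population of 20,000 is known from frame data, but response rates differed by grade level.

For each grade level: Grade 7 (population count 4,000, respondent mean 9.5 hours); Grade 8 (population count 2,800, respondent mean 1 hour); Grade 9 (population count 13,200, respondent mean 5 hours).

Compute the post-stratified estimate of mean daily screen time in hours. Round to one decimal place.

5.3

Weight each group's respondent value by its population share:
  Grade 7: (4,000/20,000) × 9.5 = 1.9
  Grade 8: (2,800/20,000) × 1 = 0.14
  Grade 9: (13,200/20,000) × 5 = 3.3
Post-stratified estimate = 5.34 → 5.3.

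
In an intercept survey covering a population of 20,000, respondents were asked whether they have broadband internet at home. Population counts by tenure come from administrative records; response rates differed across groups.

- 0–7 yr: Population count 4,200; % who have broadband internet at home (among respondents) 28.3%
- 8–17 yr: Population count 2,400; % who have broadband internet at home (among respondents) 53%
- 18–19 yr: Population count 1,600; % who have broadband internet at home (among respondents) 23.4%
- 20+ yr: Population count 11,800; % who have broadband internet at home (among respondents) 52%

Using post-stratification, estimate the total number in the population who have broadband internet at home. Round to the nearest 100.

Apply each group's respondent rate to its population count:
  0–7 yr: 4,200 × 28.3% = 1188.6
  8–17 yr: 2,400 × 53% = 1272
  18–19 yr: 1,600 × 23.4% = 374.4
  20+ yr: 11,800 × 52% = 6136
Estimated total = 8971 → 9,000.

9,000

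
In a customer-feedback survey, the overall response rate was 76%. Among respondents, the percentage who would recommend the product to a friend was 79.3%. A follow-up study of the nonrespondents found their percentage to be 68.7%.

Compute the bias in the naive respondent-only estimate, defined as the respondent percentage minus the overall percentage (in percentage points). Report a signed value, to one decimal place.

Nonresponse fraction = 1 − 0.76 = 0.24.
Bias = (nonresponse fraction) × (respondent percentage − nonrespondent percentage)
     = 0.24 × (79.3 − 68.7) = 0.24 × 10.6 = 2.544.

+2.5 percentage points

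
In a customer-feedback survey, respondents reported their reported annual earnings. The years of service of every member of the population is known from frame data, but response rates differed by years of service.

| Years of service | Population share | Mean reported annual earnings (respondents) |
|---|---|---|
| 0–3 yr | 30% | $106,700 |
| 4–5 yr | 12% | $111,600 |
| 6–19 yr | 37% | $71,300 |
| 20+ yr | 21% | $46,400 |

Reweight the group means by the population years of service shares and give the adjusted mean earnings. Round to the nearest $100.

Reweight to the known years of service distribution:
  0–3 yr: 0.3 × 106,700 = 32,010
  4–5 yr: 0.12 × 111,600 = 13,392
  6–19 yr: 0.37 × 71,300 = 26,381
  20+ yr: 0.21 × 46,400 = 9744
Post-stratified estimate = 81,527 → $81,500.

$81,500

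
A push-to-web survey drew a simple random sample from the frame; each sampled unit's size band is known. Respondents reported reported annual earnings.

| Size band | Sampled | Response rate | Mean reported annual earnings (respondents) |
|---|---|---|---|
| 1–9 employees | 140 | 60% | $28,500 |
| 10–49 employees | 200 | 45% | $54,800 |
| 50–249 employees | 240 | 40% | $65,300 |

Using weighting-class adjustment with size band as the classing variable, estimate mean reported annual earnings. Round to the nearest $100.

$52,800

Each respondent's weight = sampled/responded in their class; summing within a class gives n_sampled, so:
  1–9 employees: 140 × 28,500 = 3,990,000
  10–49 employees: 200 × 54,800 = 10,960,000
  50–249 employees: 240 × 65,300 = 15,672,000
Adjusted estimate = 30,622,000 / 580 = 52796.6 → $52,800.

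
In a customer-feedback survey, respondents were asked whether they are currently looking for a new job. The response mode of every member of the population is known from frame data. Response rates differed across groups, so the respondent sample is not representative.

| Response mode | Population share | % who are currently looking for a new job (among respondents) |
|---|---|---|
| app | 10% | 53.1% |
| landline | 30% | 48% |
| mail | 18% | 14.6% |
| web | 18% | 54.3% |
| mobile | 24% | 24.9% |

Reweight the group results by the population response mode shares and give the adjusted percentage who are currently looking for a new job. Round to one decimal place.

Each cell contributes population-share × respondent value:
  app: 0.1 × 53.1 = 5.31
  landline: 0.3 × 48 = 14.4
  mail: 0.18 × 14.6 = 2.628
  web: 0.18 × 54.3 = 9.774
  mobile: 0.24 × 24.9 = 5.976
Post-stratified estimate = 38.088 → 38.1%.

38.1%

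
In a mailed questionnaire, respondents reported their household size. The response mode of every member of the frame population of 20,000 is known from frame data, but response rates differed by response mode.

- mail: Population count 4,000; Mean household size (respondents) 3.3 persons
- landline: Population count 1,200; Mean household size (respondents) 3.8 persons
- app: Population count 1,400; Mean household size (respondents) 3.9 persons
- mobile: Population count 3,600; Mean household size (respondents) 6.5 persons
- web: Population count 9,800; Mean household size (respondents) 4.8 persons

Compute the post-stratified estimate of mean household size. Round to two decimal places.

Reweight to the known response mode distribution:
  mail: (4,000/20,000) × 3.3 = 0.66
  landline: (1,200/20,000) × 3.8 = 0.228
  app: (1,400/20,000) × 3.9 = 0.273
  mobile: (3,600/20,000) × 6.5 = 1.17
  web: (9,800/20,000) × 4.8 = 2.352
Post-stratified estimate = 4.683 → 4.68.

4.68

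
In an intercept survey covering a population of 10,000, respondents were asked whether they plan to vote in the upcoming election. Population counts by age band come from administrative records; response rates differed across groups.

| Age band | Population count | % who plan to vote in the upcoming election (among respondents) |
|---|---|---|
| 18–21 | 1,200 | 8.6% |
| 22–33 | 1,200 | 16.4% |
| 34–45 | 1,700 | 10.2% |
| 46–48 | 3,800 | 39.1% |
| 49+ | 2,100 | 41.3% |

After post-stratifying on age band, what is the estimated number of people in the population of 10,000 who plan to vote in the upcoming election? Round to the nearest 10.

Estimated count per cell = population count × respondent percentage:
  18–21: 1,200 × 8.6% = 103.2
  22–33: 1,200 × 16.4% = 196.8
  34–45: 1,700 × 10.2% = 173.4
  46–48: 3,800 × 39.1% = 1485.8
  49+: 2,100 × 41.3% = 867.3
Estimated total = 2826.5 → 2,830.

2,830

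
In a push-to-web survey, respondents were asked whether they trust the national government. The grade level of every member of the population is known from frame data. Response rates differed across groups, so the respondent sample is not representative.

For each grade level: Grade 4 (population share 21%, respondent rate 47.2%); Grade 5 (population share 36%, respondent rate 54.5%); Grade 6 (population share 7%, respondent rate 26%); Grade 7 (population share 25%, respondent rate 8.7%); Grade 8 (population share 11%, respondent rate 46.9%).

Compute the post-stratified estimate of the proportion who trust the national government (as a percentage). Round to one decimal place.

Each cell contributes population-share × respondent value:
  Grade 4: 0.21 × 47.2 = 9.912
  Grade 5: 0.36 × 54.5 = 19.62
  Grade 6: 0.07 × 26 = 1.82
  Grade 7: 0.25 × 8.7 = 2.175
  Grade 8: 0.11 × 46.9 = 5.159
Post-stratified estimate = 38.686 → 38.7%.

38.7%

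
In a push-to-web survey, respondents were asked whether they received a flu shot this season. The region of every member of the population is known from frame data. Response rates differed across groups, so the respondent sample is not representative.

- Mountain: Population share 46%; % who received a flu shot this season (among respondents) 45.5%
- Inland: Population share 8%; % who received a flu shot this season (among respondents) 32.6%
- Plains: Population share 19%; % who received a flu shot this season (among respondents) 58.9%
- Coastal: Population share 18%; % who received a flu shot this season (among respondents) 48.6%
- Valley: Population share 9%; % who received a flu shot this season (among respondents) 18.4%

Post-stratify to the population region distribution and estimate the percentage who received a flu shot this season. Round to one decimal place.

Post-stratification weights by population share, not respondent share:
  Mountain: 0.46 × 45.5 = 20.93
  Inland: 0.08 × 32.6 = 2.608
  Plains: 0.19 × 58.9 = 11.191
  Coastal: 0.18 × 48.6 = 8.748
  Valley: 0.09 × 18.4 = 1.656
Post-stratified estimate = 45.133 → 45.1%.

45.1%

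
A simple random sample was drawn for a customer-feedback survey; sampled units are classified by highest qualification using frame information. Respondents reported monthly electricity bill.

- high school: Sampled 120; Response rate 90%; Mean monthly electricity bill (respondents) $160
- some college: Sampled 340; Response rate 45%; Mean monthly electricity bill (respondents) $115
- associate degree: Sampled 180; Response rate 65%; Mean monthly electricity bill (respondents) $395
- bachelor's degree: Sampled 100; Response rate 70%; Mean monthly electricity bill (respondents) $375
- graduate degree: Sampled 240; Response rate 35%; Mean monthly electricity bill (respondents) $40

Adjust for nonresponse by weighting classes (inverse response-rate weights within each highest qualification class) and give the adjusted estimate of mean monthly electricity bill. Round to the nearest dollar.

$180

With weight = n_sampled/n_responded per class, the weighted class total is n_sampled:
  high school: 120 × 160 = 19,200
  some college: 340 × 115 = 39,100
  associate degree: 180 × 395 = 71,100
  bachelor's degree: 100 × 375 = 37,500
  graduate degree: 240 × 40 = 9600
Adjusted estimate = 176,500 / 980 = 180.102 → $180.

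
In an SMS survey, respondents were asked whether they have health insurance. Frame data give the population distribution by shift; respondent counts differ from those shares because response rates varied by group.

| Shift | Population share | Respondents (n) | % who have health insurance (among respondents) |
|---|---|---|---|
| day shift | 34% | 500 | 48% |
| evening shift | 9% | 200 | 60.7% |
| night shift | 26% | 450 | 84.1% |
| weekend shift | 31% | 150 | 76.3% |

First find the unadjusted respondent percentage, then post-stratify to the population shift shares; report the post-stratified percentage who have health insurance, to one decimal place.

Unadjusted (pooled respondent) estimate weights by respondent counts:
  (500/1300)×48 + (200/1300)×60.7 + (450/1300)×84.1 + (150/1300)×76.3 = 65.7154%
Post-stratified estimate weights by population shares:
  0.34×48 + 0.09×60.7 + 0.26×84.1 + 0.31×76.3 = 67.302%

67.3%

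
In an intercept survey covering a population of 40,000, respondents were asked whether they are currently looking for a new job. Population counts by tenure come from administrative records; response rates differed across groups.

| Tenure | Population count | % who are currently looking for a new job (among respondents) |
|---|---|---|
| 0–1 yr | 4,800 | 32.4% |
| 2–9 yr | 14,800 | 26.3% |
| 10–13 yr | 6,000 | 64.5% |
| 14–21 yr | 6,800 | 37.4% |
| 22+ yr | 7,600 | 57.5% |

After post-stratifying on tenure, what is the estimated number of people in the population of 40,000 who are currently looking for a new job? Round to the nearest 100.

16,200

Estimated count per cell = population count × respondent percentage:
  0–1 yr: 4,800 × 32.4% = 1555.2
  2–9 yr: 14,800 × 26.3% = 3892.4
  10–13 yr: 6,000 × 64.5% = 3870
  14–21 yr: 6,800 × 37.4% = 2543.2
  22+ yr: 7,600 × 57.5% = 4370
Estimated total = 16230.8 → 16,200.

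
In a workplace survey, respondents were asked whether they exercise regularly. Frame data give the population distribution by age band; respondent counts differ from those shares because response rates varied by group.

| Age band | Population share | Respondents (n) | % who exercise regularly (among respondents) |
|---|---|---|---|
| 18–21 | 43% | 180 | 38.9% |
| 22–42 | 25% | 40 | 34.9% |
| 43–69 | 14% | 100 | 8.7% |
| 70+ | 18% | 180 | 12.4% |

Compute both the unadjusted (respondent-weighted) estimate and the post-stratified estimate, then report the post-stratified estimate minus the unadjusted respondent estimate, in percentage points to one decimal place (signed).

Naive respondent-only estimate (weights = respondent counts):
  (180/500)×38.9 + (40/500)×34.9 + (100/500)×8.7 + (180/500)×12.4 = 23%
Post-stratified estimate weights by population shares:
  0.43×38.9 + 0.25×34.9 + 0.14×8.7 + 0.18×12.4 = 28.902%
Difference = 28.902 − 23 = 5.902 pp.

+5.9 percentage points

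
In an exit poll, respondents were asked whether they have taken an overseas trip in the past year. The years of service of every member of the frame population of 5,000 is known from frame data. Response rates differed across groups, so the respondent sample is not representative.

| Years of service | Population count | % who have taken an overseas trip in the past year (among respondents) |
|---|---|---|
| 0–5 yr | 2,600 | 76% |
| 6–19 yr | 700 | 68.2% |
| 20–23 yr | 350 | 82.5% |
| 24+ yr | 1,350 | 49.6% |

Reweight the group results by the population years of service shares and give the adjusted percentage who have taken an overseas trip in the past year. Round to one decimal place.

68.2%

Weight each group's respondent value by its population share:
  0–5 yr: (2,600/5,000) × 76 = 39.52
  6–19 yr: (700/5,000) × 68.2 = 9.548
  20–23 yr: (350/5,000) × 82.5 = 5.775
  24+ yr: (1,350/5,000) × 49.6 = 13.392
Post-stratified estimate = 68.235 → 68.2%.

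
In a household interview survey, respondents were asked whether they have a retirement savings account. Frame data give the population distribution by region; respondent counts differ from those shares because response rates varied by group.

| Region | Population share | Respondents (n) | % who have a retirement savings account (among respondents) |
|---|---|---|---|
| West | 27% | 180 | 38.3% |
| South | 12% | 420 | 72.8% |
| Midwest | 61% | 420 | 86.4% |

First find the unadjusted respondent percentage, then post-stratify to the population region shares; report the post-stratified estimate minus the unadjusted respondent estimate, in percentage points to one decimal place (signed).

Without adjustment, the pooled respondent share is:
  (180/1020)×38.3 + (420/1020)×72.8 + (420/1020)×86.4 = 72.3118%
Reweighting by population region shares:
  0.27×38.3 + 0.12×72.8 + 0.61×86.4 = 71.781%
Difference = 71.781 − 72.3118 = -0.5308 pp.

-0.5 percentage points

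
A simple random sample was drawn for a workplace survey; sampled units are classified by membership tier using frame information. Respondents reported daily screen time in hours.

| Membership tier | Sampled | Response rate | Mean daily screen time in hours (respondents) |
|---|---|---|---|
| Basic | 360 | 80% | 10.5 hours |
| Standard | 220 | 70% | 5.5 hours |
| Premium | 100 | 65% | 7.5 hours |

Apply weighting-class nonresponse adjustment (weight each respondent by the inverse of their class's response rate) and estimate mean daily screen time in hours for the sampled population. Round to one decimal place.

8.4

Weighting each respondent by the inverse class response rate inflates each class back to its sampled size, so the class weight is n_sampled:
  Basic: 360 × 10.5 = 3780
  Standard: 220 × 5.5 = 1210
  Premium: 100 × 7.5 = 750
Adjusted estimate = 5740 / 680 = 8.44118 → 8.4.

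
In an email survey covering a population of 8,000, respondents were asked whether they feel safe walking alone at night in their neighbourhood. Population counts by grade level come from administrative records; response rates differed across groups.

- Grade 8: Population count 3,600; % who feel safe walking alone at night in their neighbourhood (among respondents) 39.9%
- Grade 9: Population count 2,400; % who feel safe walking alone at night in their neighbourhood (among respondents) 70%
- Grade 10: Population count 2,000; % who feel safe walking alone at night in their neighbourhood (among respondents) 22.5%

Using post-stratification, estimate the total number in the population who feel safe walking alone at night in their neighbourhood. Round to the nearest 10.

Apply each group's respondent rate to its population count:
  Grade 8: 3,600 × 39.9% = 1436.4
  Grade 9: 2,400 × 70% = 1680
  Grade 10: 2,000 × 22.5% = 450
Estimated total = 3566.4 → 3,570.

3,570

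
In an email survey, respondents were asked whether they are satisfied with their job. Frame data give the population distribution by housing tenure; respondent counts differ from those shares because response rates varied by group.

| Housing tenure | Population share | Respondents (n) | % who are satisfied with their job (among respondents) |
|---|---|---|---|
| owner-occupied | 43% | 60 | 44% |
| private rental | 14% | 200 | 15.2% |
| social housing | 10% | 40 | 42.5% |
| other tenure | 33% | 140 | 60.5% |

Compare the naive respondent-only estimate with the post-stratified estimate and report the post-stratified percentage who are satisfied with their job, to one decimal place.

45.3%

Without adjustment, the pooled respondent share is:
  (60/440)×44 + (200/440)×15.2 + (40/440)×42.5 + (140/440)×60.5 = 36.0227%
Post-stratifying to population shares instead:
  0.43×44 + 0.14×15.2 + 0.1×42.5 + 0.33×60.5 = 45.263%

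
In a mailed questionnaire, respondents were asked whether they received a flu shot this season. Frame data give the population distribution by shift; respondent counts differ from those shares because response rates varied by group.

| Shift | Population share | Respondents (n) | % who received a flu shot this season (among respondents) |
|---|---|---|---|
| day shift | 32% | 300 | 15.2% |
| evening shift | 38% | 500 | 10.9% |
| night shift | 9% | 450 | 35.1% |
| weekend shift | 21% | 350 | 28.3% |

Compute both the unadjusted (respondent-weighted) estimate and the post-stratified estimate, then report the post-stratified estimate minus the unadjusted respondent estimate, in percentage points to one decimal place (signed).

Unadjusted (pooled respondent) estimate weights by respondent counts:
  (300/1600)×15.2 + (500/1600)×10.9 + (450/1600)×35.1 + (350/1600)×28.3 = 22.3188%
Reweighting by population shift shares:
  0.32×15.2 + 0.38×10.9 + 0.09×35.1 + 0.21×28.3 = 18.108%
Difference = 18.108 − 22.3188 = -4.2108 pp.

-4.2 percentage points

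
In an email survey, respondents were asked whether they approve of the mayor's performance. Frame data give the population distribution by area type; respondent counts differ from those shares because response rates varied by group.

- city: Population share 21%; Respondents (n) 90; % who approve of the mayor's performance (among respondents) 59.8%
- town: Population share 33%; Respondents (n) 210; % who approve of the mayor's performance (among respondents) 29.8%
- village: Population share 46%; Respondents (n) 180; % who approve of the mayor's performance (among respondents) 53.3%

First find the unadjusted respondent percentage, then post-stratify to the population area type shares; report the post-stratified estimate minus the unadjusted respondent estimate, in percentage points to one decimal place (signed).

+2.7 percentage points

Without adjustment, the pooled respondent share is:
  (90/480)×59.8 + (210/480)×29.8 + (180/480)×53.3 = 44.2375%
Post-stratified estimate weights by population shares:
  0.21×59.8 + 0.33×29.8 + 0.46×53.3 = 46.91%
Difference = 46.91 − 44.2375 = 2.6725 pp.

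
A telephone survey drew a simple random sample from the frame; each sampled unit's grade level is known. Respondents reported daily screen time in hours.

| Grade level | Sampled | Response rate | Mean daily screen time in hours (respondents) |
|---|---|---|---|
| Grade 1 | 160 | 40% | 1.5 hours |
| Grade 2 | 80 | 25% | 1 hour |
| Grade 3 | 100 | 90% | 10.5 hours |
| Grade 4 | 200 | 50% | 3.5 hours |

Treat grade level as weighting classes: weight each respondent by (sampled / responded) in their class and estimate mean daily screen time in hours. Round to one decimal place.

With weight = n_sampled/n_responded per class, the weighted class total is n_sampled:
  Grade 1: 160 × 1.5 = 240
  Grade 2: 80 × 1 = 80
  Grade 3: 100 × 10.5 = 1050
  Grade 4: 200 × 3.5 = 700
Adjusted estimate = 2070 / 540 = 3.83333 → 3.8.

3.8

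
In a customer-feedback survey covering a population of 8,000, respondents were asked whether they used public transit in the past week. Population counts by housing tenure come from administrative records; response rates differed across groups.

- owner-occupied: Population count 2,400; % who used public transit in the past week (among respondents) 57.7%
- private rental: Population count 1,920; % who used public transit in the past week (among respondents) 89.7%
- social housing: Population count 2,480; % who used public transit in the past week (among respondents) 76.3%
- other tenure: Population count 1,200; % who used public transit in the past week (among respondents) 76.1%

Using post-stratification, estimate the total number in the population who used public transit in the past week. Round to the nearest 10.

Each cell contributes its population count × the respondent rate:
  owner-occupied: 2,400 × 57.7% = 1384.8
  private rental: 1,920 × 89.7% = 1722.24
  social housing: 2,480 × 76.3% = 1892.24
  other tenure: 1,200 × 76.1% = 913.2
Estimated total = 5912.48 → 5,910.

5,910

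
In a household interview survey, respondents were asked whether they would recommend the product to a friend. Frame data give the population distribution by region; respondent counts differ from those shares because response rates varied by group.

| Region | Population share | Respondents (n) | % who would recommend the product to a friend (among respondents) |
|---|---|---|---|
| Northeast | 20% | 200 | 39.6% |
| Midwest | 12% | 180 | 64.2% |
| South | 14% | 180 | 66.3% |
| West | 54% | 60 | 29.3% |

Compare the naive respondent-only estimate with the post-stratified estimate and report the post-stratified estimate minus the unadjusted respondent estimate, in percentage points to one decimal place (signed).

Without adjustment, the pooled respondent share is:
  (200/620)×39.6 + (180/620)×64.2 + (180/620)×66.3 + (60/620)×29.3 = 53.4968%
Post-stratifying to population shares instead:
  0.2×39.6 + 0.12×64.2 + 0.14×66.3 + 0.54×29.3 = 40.728%
Difference = 40.728 − 53.4968 = -12.7688 pp.

-12.8 percentage points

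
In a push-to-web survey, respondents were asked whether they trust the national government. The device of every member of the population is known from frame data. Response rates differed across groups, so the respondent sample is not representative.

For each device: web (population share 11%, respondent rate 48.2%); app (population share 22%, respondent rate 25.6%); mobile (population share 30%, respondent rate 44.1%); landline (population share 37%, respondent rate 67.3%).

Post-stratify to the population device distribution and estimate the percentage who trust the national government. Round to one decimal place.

49.1%

Reweight to the known device distribution:
  web: 0.11 × 48.2 = 5.302
  app: 0.22 × 25.6 = 5.632
  mobile: 0.3 × 44.1 = 13.23
  landline: 0.37 × 67.3 = 24.901
Post-stratified estimate = 49.065 → 49.1%.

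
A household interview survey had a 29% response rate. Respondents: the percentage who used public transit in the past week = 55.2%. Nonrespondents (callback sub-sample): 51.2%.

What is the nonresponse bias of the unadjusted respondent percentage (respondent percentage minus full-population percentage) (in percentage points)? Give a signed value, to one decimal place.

Nonresponse fraction = 1 − 0.29 = 0.71.
Bias = (nonresponse fraction) × (respondent percentage − nonrespondent percentage)
     = 0.71 × (55.2 − 51.2) = 0.71 × 4 = 2.84.

+2.8 percentage points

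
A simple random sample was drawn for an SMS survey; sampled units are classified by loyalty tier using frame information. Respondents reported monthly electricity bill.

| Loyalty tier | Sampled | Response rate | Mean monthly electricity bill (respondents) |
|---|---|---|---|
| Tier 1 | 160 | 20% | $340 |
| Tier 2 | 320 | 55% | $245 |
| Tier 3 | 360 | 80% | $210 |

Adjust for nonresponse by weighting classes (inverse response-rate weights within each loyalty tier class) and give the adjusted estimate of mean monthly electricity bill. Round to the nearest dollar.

Weighting each respondent by the inverse class response rate inflates each class back to its sampled size, so the class weight is n_sampled:
  Tier 1: 160 × 340 = 54,400
  Tier 2: 320 × 245 = 78,400
  Tier 3: 360 × 210 = 75,600
Adjusted estimate = 208,400 / 840 = 248.095 → $248.

$248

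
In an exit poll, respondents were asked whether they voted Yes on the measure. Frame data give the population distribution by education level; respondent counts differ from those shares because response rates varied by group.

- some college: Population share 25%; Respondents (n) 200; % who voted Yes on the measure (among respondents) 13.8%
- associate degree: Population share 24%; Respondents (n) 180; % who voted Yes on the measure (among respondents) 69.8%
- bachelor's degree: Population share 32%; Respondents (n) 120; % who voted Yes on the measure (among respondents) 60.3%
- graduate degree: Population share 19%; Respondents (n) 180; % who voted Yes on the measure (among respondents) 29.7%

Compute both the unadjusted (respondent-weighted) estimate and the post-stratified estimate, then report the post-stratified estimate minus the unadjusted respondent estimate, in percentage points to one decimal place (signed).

Naive respondent-only estimate (weights = respondent counts):
  (200/680)×13.8 + (180/680)×69.8 + (120/680)×60.3 + (180/680)×29.7 = 41.0382%
Post-stratified estimate weights by population shares:
  0.25×13.8 + 0.24×69.8 + 0.32×60.3 + 0.19×29.7 = 45.141%
Difference = 45.141 − 41.0382 = 4.1028 pp.

+4.1 percentage points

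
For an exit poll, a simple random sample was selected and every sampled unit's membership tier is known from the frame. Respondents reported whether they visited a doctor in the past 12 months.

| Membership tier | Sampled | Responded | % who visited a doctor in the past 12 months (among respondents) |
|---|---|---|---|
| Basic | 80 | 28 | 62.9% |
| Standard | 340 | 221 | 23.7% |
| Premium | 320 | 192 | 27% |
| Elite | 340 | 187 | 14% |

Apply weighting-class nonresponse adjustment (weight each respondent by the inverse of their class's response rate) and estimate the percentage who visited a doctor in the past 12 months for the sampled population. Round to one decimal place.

24.5%

Class response rates: Basic 28/80 = 35%, Standard 221/340 = 65%, Premium 192/320 = 60%, Elite 187/340 = 55%.
With weight = n_sampled/n_responded per class, the weighted class total is n_sampled:
  Basic: 80 × 62.9 = 5032
  Standard: 340 × 23.7 = 8058
  Premium: 320 × 27 = 8640
  Elite: 340 × 14 = 4760
Adjusted estimate = 26,490 / 1,080 = 24.5278 → 24.5%.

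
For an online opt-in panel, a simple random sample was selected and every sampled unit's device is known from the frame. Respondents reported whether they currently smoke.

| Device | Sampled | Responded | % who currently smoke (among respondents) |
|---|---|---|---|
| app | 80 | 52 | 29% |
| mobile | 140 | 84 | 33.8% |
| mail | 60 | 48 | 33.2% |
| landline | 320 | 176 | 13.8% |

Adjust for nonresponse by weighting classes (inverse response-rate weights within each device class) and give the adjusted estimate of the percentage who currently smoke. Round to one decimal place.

22.4%

Response rates by class: app 52/80 = 65%, mobile 84/140 = 60%, mail 48/60 = 80%, landline 176/320 = 55%.
Each respondent's weight = sampled/responded in their class; summing within a class gives n_sampled, so:
  app: 80 × 29 = 2320
  mobile: 140 × 33.8 = 4732
  mail: 60 × 33.2 = 1992
  landline: 320 × 13.8 = 4416
Adjusted estimate = 13,460 / 600 = 22.4333 → 22.4%.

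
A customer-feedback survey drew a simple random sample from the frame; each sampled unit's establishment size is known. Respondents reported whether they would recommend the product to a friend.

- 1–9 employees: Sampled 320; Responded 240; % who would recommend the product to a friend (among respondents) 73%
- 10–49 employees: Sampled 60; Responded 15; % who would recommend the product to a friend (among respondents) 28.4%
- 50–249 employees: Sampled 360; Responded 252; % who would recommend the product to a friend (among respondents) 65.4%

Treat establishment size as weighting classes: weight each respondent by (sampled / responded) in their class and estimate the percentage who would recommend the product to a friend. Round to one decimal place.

65.7%

Class response rates: 1–9 employees 240/320 = 75%, 10–49 employees 15/60 = 25%, 50–249 employees 252/360 = 70%.
Each respondent's weight = sampled/responded in their class; summing within a class gives n_sampled, so:
  1–9 employees: 320 × 73 = 23,360
  10–49 employees: 60 × 28.4 = 1704
  50–249 employees: 360 × 65.4 = 23544
Adjusted estimate = 48,608 / 740 = 65.6865 → 65.7%.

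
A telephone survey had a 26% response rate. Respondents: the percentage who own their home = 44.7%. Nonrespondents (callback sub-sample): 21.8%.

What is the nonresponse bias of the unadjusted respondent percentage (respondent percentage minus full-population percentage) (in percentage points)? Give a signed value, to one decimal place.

Nonresponse fraction = 1 − 0.26 = 0.74.
Bias = (nonresponse fraction) × (respondent percentage − nonrespondent percentage)
     = 0.74 × (44.7 − 21.8) = 0.74 × 22.9 = 16.946.

+16.9 percentage points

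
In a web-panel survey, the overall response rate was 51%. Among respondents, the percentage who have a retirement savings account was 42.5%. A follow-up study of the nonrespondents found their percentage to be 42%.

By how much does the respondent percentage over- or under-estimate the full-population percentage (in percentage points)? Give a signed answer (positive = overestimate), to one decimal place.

+0.2 percentage points

Nonresponse fraction = 1 − 0.51 = 0.49.
Bias = (nonresponse fraction) × (respondent percentage − nonrespondent percentage)
     = 0.49 × (42.5 − 42) = 0.49 × 0.5 = 0.245.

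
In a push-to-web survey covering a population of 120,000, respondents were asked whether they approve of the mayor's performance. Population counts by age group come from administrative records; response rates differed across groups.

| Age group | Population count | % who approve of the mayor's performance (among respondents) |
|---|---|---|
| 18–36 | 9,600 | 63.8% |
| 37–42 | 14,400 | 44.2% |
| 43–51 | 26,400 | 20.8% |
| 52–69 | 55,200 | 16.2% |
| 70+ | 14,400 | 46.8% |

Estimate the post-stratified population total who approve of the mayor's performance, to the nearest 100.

33,700

Estimated count per cell = population count × respondent percentage:
  18–36: 9,600 × 63.8% = 6124.8
  37–42: 14,400 × 44.2% = 6364.8
  43–51: 26,400 × 20.8% = 5491.2
  52–69: 55,200 × 16.2% = 8942.4
  70+: 14,400 × 46.8% = 6739.2
Estimated total = 33662.4 → 33,700.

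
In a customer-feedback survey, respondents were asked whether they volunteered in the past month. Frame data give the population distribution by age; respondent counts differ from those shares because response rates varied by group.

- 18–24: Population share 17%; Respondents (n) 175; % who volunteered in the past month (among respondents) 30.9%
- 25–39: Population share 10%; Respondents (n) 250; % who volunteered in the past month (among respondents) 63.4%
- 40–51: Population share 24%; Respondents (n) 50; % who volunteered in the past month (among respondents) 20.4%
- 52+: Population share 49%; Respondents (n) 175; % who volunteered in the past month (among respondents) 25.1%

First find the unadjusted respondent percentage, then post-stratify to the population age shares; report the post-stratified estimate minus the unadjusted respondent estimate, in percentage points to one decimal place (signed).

-12.2 percentage points

Unadjusted (pooled respondent) estimate weights by respondent counts:
  (175/650)×30.9 + (250/650)×63.4 + (50/650)×20.4 + (175/650)×25.1 = 41.0308%
Post-stratified estimate weights by population shares:
  0.17×30.9 + 0.1×63.4 + 0.24×20.4 + 0.49×25.1 = 28.788%
Difference = 28.788 − 41.0308 = -12.2428 pp.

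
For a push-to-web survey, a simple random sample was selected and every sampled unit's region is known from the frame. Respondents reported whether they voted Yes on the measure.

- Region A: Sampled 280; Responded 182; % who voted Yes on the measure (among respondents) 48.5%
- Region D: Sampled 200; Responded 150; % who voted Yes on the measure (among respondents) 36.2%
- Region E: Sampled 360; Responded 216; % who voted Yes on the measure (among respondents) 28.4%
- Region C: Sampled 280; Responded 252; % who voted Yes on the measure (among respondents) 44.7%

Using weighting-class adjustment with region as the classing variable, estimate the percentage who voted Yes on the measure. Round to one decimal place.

Class response rates: Region A 182/280 = 65%, Region D 150/200 = 75%, Region E 216/360 = 60%, Region C 252/280 = 90%.
Inverse-response-rate weighting restores each class to its sampled count, so class totals weight by n_sampled:
  Region A: 280 × 48.5 = 13,580
  Region D: 200 × 36.2 = 7240
  Region E: 360 × 28.4 = 10,224
  Region C: 280 × 44.7 = 12,516
Adjusted estimate = 43,560 / 1,120 = 38.8929 → 38.9%.

38.9%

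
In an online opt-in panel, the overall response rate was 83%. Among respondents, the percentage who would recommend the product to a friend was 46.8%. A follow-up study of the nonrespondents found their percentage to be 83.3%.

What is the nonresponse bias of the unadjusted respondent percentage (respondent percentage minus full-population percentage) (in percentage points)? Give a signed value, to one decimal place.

Nonresponse fraction = 1 − 0.83 = 0.17.
Bias = (nonresponse fraction) × (respondent percentage − nonrespondent percentage)
     = 0.17 × (46.8 − 83.3) = 0.17 × -36.5 = -6.205.

-6.2 percentage points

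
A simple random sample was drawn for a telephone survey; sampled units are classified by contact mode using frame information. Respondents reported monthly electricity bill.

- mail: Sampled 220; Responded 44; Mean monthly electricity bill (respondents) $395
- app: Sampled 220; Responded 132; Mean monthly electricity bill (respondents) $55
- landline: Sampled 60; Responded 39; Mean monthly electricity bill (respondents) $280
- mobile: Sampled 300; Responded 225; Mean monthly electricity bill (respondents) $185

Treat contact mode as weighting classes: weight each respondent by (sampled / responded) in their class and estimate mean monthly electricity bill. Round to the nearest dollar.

Class response rates: mail 44/220 = 20%, app 132/220 = 60%, landline 39/60 = 65%, mobile 225/300 = 75%.
With weight = n_sampled/n_responded per class, the weighted class total is n_sampled:
  mail: 220 × 395 = 86,900
  app: 220 × 55 = 12,100
  landline: 60 × 280 = 16,800
  mobile: 300 × 185 = 55,500
Adjusted estimate = 171,300 / 800 = 214.125 → $214.

$214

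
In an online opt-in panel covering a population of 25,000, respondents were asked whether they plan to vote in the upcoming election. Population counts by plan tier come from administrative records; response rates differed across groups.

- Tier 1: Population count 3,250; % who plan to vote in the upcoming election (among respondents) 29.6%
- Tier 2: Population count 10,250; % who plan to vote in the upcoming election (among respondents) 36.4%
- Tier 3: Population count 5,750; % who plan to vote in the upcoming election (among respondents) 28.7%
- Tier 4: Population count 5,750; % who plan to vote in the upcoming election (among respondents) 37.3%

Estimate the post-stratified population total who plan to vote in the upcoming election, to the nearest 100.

Apply each group's respondent rate to its population count:
  Tier 1: 3,250 × 29.6% = 962
  Tier 2: 10,250 × 36.4% = 3731
  Tier 3: 5,750 × 28.7% = 1650.25
  Tier 4: 5,750 × 37.3% = 2144.75
Estimated total = 8488 → 8,500.

8,500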